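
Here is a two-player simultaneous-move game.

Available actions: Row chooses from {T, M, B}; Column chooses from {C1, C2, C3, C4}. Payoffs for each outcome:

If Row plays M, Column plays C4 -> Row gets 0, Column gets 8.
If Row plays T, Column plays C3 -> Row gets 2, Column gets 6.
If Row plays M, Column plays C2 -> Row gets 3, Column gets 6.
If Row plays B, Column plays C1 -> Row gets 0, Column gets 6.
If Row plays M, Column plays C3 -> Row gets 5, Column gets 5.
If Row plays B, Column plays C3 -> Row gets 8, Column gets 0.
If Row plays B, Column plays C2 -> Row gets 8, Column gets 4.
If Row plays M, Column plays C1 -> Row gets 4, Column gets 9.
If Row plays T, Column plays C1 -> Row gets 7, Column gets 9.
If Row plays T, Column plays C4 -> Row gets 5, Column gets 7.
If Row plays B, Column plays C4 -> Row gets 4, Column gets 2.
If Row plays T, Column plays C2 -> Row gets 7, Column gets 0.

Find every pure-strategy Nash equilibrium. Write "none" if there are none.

(T, C1): Row gets 7, best alternative 4; Column gets 9, best alternative 7. No profitable deviation — NE.
(T, C2): Row can switch to B (7 → 8). Not NE.
(T, C3): Row can switch to M (2 → 5). Not NE.
(T, C4): Column can switch to C1 (7 → 9). Not NE.
(M, C1): Row can switch to T (4 → 7). Not NE.
(M, C2): Row can switch to T (3 → 7). Not NE.
(M, C3): Row can switch to B (5 → 8). Not NE.
(M, C4): Row can switch to T (0 → 5). Not NE.
(B, C1): Row can switch to T (0 → 7). Not NE.
(The remaining 3 profiles each have a profitable deviation by the same check.)

(T, C1)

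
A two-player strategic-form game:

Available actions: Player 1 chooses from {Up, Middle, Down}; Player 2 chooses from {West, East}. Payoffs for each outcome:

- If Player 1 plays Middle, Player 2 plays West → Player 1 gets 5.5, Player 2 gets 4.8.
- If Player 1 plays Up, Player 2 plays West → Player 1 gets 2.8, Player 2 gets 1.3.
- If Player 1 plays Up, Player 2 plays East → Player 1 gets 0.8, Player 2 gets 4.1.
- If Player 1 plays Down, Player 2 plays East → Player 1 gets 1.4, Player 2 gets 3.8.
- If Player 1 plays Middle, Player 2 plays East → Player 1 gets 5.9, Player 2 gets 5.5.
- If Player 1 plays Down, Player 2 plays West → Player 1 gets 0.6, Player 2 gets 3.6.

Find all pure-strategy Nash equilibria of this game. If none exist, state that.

Player 1 against West: payoffs 2.8, 5.5, 0.6 → best response Middle.
Player 1 against East: payoffs 0.8, 5.9, 1.4 → best response Middle.
Player 2 against Up: payoffs 1.3, 4.1 → best response East.
Player 2 against Middle: payoffs 4.8, 5.5 → best response East.
Player 2 against Down: payoffs 3.6, 3.8 → best response East.
Mutual best responses: (Middle, East).

The unique pure-strategy Nash equilibrium is (Middle, East).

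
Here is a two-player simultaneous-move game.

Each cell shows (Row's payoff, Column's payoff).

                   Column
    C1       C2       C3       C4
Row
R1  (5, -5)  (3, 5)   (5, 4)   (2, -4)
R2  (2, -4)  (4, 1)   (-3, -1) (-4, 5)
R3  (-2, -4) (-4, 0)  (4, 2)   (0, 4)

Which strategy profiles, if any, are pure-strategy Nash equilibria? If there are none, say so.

This game has no pure Nash equilibrium.

Row against C1: payoffs 5, 2, -2 → best response R1.
Row against C2: payoffs 3, 4, -4 → best response R2.
Row against C3: payoffs 5, -3, 4 → best response R1.
Row against C4: payoffs 2, -4, 0 → best response R1.
Column against R1: payoffs -5, 5, 4, -4 → best response C2.
Column against R2: payoffs -4, 1, -1, 5 → best response C4.
Column against R3: payoffs -4, 0, 2, 4 → best response C4.
No profile is a mutual best response for all players.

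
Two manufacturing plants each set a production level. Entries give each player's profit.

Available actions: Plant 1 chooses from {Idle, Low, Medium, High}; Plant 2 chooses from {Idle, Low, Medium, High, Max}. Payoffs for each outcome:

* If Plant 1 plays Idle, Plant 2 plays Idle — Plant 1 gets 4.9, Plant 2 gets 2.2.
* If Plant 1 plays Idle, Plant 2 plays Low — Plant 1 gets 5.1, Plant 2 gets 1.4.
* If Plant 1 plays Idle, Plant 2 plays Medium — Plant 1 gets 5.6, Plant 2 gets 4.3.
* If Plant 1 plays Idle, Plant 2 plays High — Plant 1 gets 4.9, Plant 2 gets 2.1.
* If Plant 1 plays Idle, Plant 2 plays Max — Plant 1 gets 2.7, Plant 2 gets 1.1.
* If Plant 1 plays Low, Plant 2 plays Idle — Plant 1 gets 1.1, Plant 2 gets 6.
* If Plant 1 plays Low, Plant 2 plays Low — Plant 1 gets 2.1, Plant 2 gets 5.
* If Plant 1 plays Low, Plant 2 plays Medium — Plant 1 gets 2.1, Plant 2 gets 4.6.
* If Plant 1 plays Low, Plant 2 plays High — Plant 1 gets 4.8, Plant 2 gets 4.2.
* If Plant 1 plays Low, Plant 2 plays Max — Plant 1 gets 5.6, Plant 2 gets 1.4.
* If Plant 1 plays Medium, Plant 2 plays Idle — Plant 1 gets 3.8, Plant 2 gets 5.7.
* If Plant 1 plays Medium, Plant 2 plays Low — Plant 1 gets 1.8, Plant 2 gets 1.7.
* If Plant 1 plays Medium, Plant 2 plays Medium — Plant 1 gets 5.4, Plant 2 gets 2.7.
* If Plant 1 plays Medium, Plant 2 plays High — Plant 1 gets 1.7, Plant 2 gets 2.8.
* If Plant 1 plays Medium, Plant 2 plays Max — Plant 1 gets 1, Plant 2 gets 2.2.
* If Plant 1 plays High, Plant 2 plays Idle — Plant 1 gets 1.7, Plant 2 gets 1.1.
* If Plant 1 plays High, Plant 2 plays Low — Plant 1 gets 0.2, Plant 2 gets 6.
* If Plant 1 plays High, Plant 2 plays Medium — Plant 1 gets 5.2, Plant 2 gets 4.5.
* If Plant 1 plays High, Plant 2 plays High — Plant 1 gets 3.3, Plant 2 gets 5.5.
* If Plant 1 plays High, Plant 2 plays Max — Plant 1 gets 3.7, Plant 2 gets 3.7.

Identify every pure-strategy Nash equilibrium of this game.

For each strategy profile, look for a profitable unilateral deviation.
(Idle, Idle): Plant 2 can switch to Medium (2.2 → 4.3). Not NE.
(Idle, Low): Plant 2 can switch to Idle (1.4 → 2.2). Not NE.
(Idle, Medium): Plant 1 gets 5.6, best alternative 5.4; Plant 2 gets 4.3, best alternative 2.2. No profitable deviation — NE.
(Idle, High): Plant 2 can switch to Idle (2.1 → 2.2). Not NE.
(Idle, Max): Plant 1 can switch to Low (2.7 → 5.6). Not NE.
(Low, Idle): Plant 1 can switch to Idle (1.1 → 4.9). Not NE.
(Low, Low): Plant 1 can switch to Idle (2.1 → 5.1). Not NE.
(Low, Medium): Plant 1 can switch to Idle (2.1 → 5.6). Not NE.
(Low, High): Plant 1 can switch to Idle (4.8 → 4.9). Not NE.
(Low, Max): Plant 2 can switch to Idle (1.4 → 6). Not NE.
(Medium, Idle): Plant 1 can switch to Idle (3.8 → 4.9). Not NE.
(The remaining 9 profiles each have a profitable deviation by the same check.)

(Idle, Medium)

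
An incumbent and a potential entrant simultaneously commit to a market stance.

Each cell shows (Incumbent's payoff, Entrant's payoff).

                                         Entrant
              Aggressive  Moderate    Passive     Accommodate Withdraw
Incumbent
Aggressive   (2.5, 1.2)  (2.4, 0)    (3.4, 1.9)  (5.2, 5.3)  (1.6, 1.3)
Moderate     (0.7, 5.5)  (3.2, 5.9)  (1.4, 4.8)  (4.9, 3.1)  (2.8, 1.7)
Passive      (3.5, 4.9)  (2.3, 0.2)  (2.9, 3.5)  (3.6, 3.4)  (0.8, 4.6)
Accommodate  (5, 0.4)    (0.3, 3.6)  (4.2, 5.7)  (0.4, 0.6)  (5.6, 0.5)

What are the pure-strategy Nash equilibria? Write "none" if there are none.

Pure-strategy Nash equilibria: (Aggressive, Accommodate); (Moderate, Moderate); (Accommodate, Passive)

Check each profile: it is a Nash equilibrium iff no player can strictly gain by switching unilaterally.
(Aggressive, Aggressive): Incumbent can switch to Passive (2.5 → 3.5). Not NE.
(Aggressive, Moderate): Incumbent can switch to Moderate (2.4 → 3.2). Not NE.
(Aggressive, Passive): Incumbent can switch to Accommodate (3.4 → 4.2). Not NE.
(Aggressive, Accommodate): Incumbent gets 5.2, best alternative 4.9; Entrant gets 5.3, best alternative 1.9. No profitable deviation — NE.
(Aggressive, Withdraw): Incumbent can switch to Moderate (1.6 → 2.8). Not NE.
(Moderate, Aggressive): Incumbent can switch to Aggressive (0.7 → 2.5). Not NE.
(Moderate, Moderate): Incumbent gets 3.2, best alternative 2.4; Entrant gets 5.9, best alternative 5.5. No profitable deviation — NE.
(Moderate, Passive): Incumbent can switch to Aggressive (1.4 → 3.4). Not NE.
(Moderate, Accommodate): Incumbent can switch to Aggressive (4.9 → 5.2). Not NE.
(Moderate, Withdraw): Incumbent can switch to Accommodate (2.8 → 5.6). Not NE.
(Passive, Aggressive): Incumbent can switch to Accommodate (3.5 → 5). Not NE.
(Passive, Moderate): Incumbent can switch to Aggressive (2.3 → 2.4). Not NE.
(Passive, Passive): Incumbent can switch to Aggressive (2.9 → 3.4). Not NE.
(Passive, Accommodate): Incumbent can switch to Aggressive (3.6 → 5.2). Not NE.
(Accommodate, Passive): Incumbent gets 4.2, best alternative 3.4; Entrant gets 5.7, best alternative 3.6. No profitable deviation — NE.
(The remaining 5 profiles each have a profitable deviation by the same check.)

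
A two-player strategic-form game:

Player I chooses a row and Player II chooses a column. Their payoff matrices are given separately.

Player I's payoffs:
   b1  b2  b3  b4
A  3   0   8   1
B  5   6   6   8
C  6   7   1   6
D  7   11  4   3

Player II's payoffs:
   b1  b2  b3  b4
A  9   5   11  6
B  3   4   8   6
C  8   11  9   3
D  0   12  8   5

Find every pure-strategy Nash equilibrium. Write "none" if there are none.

(A, b1): Player I can switch to B (3 → 5). Not NE.
(A, b2): Player I can switch to B (0 → 6). Not NE.
(A, b3): Player I gets 8, best alternative 6; Player II gets 11, best alternative 9. No profitable deviation — NE.
(A, b4): Player I can switch to B (1 → 8). Not NE.
(B, b1): Player I can switch to C (5 → 6). Not NE.
(B, b2): Player I can switch to C (6 → 7). Not NE.
(B, b3): Player I can switch to A (6 → 8). Not NE.
(B, b4): Player II can switch to b3 (6 → 8). Not NE.
(C, b1): Player I can switch to D (6 → 7). Not NE.
(C, b2): Player I can switch to D (7 → 11). Not NE.
(C, b3): Player I can switch to A (1 → 8). Not NE.
(C, b4): Player I can switch to B (6 → 8). Not NE.
(D, b1): Player II can switch to b2 (0 → 12). Not NE.
(D, b2): Player I gets 11, best alternative 7; Player II gets 12, best alternative 8. No profitable deviation — NE.
(The remaining 2 profiles each have a profitable deviation by the same check.)

The pure Nash equilibria are (A, b3), (D, b2).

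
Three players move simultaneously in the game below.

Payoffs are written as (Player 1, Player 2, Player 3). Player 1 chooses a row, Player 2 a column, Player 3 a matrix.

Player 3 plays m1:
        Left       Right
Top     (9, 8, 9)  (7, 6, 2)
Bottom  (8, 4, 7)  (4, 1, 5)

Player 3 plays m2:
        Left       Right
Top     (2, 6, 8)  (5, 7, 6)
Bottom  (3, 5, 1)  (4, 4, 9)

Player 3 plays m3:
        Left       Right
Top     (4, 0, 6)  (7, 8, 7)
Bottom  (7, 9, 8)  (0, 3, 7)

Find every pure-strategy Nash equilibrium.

Player 1 against (Left, m1): payoffs 9, 8 → best response Top.
Player 1 against (Left, m2): payoffs 2, 3 → best response Bottom.
Player 1 against (Left, m3): payoffs 4, 7 → best response Bottom.
Player 1 against (Right, m1): payoffs 7, 4 → best response Top.
Player 1 against (Right, m2): payoffs 5, 4 → best response Top.
Player 1 against (Right, m3): payoffs 7, 0 → best response Top.
Player 2 against (Top, m1): payoffs 8, 6 → best response Left.
Player 2 against (Top, m2): payoffs 6, 7 → best response Right.
Player 2 against (Top, m3): payoffs 0, 8 → best response Right.
Player 2 against (Bottom, m1): payoffs 4, 1 → best response Left.
Player 2 against (Bottom, m2): payoffs 5, 4 → best response Left.
Player 2 against (Bottom, m3): payoffs 9, 3 → best response Left.
Player 3 against (Top, Left): payoffs 9, 8, 6 → best response m1.
Player 3 against (Top, Right): payoffs 2, 6, 7 → best response m3.
Player 3 against (Bottom, Left): payoffs 7, 1, 8 → best response m3.
Player 3 against (Bottom, Right): payoffs 5, 9, 7 → best response m2.
Mutual best responses: (Top, Left, m1); (Top, Right, m3); (Bottom, Left, m3).

(Top, Left, m1); (Top, Right, m3); (Bottom, Left, m3)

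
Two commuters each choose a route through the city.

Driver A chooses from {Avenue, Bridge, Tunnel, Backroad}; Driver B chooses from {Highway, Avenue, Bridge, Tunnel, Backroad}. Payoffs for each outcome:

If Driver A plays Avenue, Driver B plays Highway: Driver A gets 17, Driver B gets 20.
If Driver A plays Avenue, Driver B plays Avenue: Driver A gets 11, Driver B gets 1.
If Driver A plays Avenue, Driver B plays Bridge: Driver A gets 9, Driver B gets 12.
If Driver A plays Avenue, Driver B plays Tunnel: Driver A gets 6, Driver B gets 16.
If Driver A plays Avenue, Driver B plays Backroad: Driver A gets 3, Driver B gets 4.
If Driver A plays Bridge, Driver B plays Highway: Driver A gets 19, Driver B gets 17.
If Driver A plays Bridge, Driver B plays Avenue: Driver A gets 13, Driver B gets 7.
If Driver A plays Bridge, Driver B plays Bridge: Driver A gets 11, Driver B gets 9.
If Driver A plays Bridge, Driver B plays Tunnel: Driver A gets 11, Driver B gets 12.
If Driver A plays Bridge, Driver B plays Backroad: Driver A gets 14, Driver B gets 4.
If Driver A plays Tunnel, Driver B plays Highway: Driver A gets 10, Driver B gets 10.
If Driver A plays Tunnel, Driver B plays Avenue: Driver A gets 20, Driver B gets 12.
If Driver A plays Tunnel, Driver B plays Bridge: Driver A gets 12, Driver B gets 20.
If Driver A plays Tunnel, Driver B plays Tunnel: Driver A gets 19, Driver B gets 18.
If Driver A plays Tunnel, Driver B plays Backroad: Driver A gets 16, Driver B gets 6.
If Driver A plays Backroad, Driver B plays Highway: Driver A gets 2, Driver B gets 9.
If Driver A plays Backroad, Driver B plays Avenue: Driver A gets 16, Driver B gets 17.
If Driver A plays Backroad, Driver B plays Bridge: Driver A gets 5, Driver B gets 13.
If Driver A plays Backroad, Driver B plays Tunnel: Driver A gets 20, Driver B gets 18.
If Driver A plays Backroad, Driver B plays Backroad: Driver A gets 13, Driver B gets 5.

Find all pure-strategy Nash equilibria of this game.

Driver A against Highway: payoffs 17, 19, 10, 2 → best response Bridge.
Driver A against Avenue: payoffs 11, 13, 20, 16 → best response Tunnel.
Driver A against Bridge: payoffs 9, 11, 12, 5 → best response Tunnel.
Driver A against Tunnel: payoffs 6, 11, 19, 20 → best response Backroad.
Driver A against Backroad: payoffs 3, 14, 16, 13 → best response Tunnel.
Driver B against Avenue: payoffs 20, 1, 12, 16, 4 → best response Highway.
Driver B against Bridge: payoffs 17, 7, 9, 12, 4 → best response Highway.
Driver B against Tunnel: payoffs 10, 12, 20, 18, 6 → best response Bridge.
Driver B against Backroad: payoffs 9, 17, 13, 18, 5 → best response Tunnel.
Mutual best responses: (Bridge, Highway); (Tunnel, Bridge); (Backroad, Tunnel).

The pure Nash equilibria are (Bridge, Highway), (Tunnel, Bridge), (Backroad, Tunnel).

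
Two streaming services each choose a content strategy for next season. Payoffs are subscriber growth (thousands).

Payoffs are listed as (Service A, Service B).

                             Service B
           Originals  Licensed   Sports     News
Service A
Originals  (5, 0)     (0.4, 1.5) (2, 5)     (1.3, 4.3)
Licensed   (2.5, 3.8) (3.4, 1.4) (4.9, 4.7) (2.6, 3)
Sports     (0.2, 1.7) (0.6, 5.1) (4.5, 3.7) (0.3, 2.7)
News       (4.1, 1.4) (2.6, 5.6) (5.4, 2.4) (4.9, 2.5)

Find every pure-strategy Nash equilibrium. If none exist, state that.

No pure-strategy Nash equilibrium.

Check each profile: it is a Nash equilibrium iff no player can strictly gain by switching unilaterally.
(Originals, Originals): Service B can switch to Licensed (0 → 1.5). Not NE.
(Originals, Licensed): Service A can switch to Licensed (0.4 → 3.4). Not NE.
(Originals, Sports): Service A can switch to Licensed (2 → 4.9). Not NE.
(Originals, News): Service A can switch to Licensed (1.3 → 2.6). Not NE.
(Licensed, Originals): Service A can switch to Originals (2.5 → 5). Not NE.
(Licensed, Licensed): Service B can switch to Originals (1.4 → 3.8). Not NE.
(The remaining 10 profiles each have a profitable deviation by the same check.)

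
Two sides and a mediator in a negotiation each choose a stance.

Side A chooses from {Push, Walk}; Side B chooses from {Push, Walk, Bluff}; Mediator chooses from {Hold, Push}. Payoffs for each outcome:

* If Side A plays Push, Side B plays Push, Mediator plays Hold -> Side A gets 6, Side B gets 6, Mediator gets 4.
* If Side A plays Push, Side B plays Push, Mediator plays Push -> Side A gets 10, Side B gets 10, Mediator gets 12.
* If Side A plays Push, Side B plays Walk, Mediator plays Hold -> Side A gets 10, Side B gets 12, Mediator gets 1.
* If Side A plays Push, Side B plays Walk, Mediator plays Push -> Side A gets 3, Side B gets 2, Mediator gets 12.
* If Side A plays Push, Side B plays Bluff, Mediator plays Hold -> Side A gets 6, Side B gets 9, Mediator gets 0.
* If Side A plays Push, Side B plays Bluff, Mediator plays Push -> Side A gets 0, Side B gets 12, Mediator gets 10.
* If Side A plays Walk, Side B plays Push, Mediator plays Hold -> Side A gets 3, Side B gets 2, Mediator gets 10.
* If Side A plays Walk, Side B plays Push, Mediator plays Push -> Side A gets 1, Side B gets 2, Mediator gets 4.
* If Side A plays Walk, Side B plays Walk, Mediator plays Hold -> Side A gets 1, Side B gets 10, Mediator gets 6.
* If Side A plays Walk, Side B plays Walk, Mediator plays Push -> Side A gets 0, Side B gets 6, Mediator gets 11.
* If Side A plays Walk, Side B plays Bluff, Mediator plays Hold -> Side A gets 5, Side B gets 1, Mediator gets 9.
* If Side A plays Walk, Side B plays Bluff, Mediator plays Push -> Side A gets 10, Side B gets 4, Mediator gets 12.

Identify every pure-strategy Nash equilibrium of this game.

This game has no pure Nash equilibrium.

Mark each player's best response to every combination of opponents' strategies; a profile where every player is best-responding is a pure Nash equilibrium.
Side A against (Push, Hold): payoffs 6, 3 → best response Push.
Side A against (Push, Push): payoffs 10, 1 → best response Push.
Side A against (Walk, Hold): payoffs 10, 1 → best response Push.
Side A against (Walk, Push): payoffs 3, 0 → best response Push.
Side A against (Bluff, Hold): payoffs 6, 5 → best response Push.
Side A against (Bluff, Push): payoffs 0, 10 → best response Walk.
Side B against (Push, Hold): payoffs 6, 12, 9 → best response Walk.
Side B against (Push, Push): payoffs 10, 2, 12 → best response Bluff.
Side B against (Walk, Hold): payoffs 2, 10, 1 → best response Walk.
Side B against (Walk, Push): payoffs 2, 6, 4 → best response Walk.
Mediator against (Push, Push): payoffs 4, 12 → best response Push.
Mediator against (Push, Walk): payoffs 1, 12 → best response Push.
Mediator against (Push, Bluff): payoffs 0, 10 → best response Push.
Mediator against (Walk, Push): payoffs 10, 4 → best response Hold.
Mediator against (Walk, Walk): payoffs 6, 11 → best response Push.
Mediator against (Walk, Bluff): payoffs 9, 12 → best response Push.
No profile is a mutual best response for all players.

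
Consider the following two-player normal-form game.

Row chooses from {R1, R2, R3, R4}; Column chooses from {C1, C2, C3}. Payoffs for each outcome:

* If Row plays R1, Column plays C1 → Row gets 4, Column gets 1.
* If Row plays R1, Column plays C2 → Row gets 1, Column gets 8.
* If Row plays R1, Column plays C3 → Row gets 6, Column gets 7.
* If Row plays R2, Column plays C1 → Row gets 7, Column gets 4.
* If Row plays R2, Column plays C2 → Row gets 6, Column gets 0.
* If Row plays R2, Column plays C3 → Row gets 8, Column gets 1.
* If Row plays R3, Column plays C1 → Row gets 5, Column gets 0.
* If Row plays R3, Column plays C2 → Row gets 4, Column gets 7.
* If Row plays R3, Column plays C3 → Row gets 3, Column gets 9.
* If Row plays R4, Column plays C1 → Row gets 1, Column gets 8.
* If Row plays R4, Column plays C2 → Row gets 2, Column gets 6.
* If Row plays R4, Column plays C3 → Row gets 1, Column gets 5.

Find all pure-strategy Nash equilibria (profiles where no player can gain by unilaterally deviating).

Row against C1: payoffs 4, 7, 5, 1 → best response R2.
Row against C2: payoffs 1, 6, 4, 2 → best response R2.
Row against C3: payoffs 6, 8, 3, 1 → best response R2.
Column against R1: payoffs 1, 8, 7 → best response C2.
Column against R2: payoffs 4, 0, 1 → best response C1.
Column against R3: payoffs 0, 7, 9 → best response C3.
Column against R4: payoffs 8, 6, 5 → best response C1.
Mutual best responses: (R2, C1).

(R2, C1)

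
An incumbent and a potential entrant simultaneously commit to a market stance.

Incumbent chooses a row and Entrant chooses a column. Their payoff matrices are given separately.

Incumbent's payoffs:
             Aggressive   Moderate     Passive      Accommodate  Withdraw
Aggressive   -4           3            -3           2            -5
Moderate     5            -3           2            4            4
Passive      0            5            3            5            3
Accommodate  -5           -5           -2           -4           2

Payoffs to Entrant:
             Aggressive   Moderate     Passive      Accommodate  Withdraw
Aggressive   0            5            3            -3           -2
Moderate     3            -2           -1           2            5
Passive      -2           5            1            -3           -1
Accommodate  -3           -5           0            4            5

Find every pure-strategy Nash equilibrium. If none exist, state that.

(Aggressive, Aggressive): Incumbent can switch to Moderate (-4 → 5). Not NE.
(Aggressive, Moderate): Incumbent can switch to Passive (3 → 5). Not NE.
(Aggressive, Passive): Incumbent can switch to Moderate (-3 → 2). Not NE.
(Aggressive, Accommodate): Incumbent can switch to Moderate (2 → 4). Not NE.
(Aggressive, Withdraw): Incumbent can switch to Moderate (-5 → 4). Not NE.
(Moderate, Aggressive): Entrant can switch to Withdraw (3 → 5). Not NE.
(Moderate, Moderate): Incumbent can switch to Aggressive (-3 → 3). Not NE.
(Moderate, Passive): Incumbent can switch to Passive (2 → 3). Not NE.
(Moderate, Accommodate): Incumbent can switch to Passive (4 → 5). Not NE.
(Moderate, Withdraw): Incumbent gets 4, best alternative 3; Entrant gets 5, best alternative 3. No profitable deviation — NE.
(Passive, Aggressive): Incumbent can switch to Moderate (0 → 5). Not NE.
(Passive, Moderate): Incumbent gets 5, best alternative 3; Entrant gets 5, best alternative 1. No profitable deviation — NE.
(The remaining 8 profiles each have a profitable deviation by the same check.)

(Moderate, Withdraw) and (Passive, Moderate)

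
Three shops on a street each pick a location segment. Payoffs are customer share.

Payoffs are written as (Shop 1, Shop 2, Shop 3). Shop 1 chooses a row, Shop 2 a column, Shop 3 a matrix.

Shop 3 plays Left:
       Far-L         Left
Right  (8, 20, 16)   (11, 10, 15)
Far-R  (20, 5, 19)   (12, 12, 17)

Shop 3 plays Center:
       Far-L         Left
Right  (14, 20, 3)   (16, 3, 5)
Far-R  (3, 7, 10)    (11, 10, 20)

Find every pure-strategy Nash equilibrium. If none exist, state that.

For each strategy profile, look for a profitable unilateral deviation.
(Right, Far-L, Left): Shop 1 can switch to Far-R (8 → 20). Not NE.
(Right, Far-L, Center): Shop 3 can switch to Left (3 → 16). Not NE.
(Right, Left, Left): Shop 1 can switch to Far-R (11 → 12). Not NE.
(Right, Left, Center): Shop 2 can switch to Far-L (3 → 20). Not NE.
(Far-R, Far-L, Left): Shop 2 can switch to Left (5 → 12). Not NE.
(Far-R, Far-L, Center): Shop 1 can switch to Right (3 → 14). Not NE.
(Far-R, Left, Left): Shop 3 can switch to Center (17 → 20). Not NE.
(Far-R, Left, Center): Shop 1 can switch to Right (11 → 16). Not NE.

No pure-strategy Nash equilibrium.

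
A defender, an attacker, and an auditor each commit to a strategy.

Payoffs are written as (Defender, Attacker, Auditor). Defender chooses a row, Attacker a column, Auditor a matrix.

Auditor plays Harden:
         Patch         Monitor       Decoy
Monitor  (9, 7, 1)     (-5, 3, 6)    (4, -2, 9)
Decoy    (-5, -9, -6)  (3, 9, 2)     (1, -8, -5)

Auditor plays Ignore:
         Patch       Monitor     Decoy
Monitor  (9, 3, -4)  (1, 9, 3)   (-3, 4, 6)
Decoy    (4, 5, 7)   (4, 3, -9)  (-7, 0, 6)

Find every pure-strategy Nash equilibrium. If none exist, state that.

For each player, find the best response to each opponent profile; mutual best responses are the pure NE.
Defender against (Patch, Harden): payoffs 9, -5 → best response Monitor.
Defender against (Patch, Ignore): payoffs 9, 4 → best response Monitor.
Defender against (Monitor, Harden): payoffs -5, 3 → best response Decoy.
Defender against (Monitor, Ignore): payoffs 1, 4 → best response Decoy.
Defender against (Decoy, Harden): payoffs 4, 1 → best response Monitor.
Defender against (Decoy, Ignore): payoffs -3, -7 → best response Monitor.
Attacker against (Monitor, Harden): payoffs 7, 3, -2 → best response Patch.
Attacker against (Monitor, Ignore): payoffs 3, 9, 4 → best response Monitor.
Attacker against (Decoy, Harden): payoffs -9, 9, -8 → best response Monitor.
Attacker against (Decoy, Ignore): payoffs 5, 3, 0 → best response Patch.
Auditor against (Monitor, Patch): payoffs 1, -4 → best response Harden.
Auditor against (Monitor, Monitor): payoffs 6, 3 → best response Harden.
Auditor against (Monitor, Decoy): payoffs 9, 6 → best response Harden.
Auditor against (Decoy, Patch): payoffs -6, 7 → best response Ignore.
Auditor against (Decoy, Monitor): payoffs 2, -9 → best response Harden.
Auditor against (Decoy, Decoy): payoffs -5, 6 → best response Ignore.
Mutual best responses: (Monitor, Patch, Harden); (Decoy, Monitor, Harden).

The pure Nash equilibria are (Monitor, Patch, Harden); (Decoy, Monitor, Harden).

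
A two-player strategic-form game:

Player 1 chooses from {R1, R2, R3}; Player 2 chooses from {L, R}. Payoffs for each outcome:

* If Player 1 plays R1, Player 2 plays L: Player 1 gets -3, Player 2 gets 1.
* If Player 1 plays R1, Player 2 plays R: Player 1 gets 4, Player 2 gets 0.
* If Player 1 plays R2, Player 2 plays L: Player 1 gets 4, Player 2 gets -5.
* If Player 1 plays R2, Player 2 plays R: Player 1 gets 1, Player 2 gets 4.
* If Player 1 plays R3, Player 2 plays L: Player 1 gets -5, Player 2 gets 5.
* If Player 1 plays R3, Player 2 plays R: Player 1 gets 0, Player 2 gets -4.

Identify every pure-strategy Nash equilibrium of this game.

No pure-strategy Nash equilibrium.

Player 1 against L: payoffs -3, 4, -5 → best response R2.
Player 1 against R: payoffs 4, 1, 0 → best response R1.
Player 2 against R1: payoffs 1, 0 → best response L.
Player 2 against R2: payoffs -5, 4 → best response R.
Player 2 against R3: payoffs 5, -4 → best response L.
No profile is a mutual best response for all players.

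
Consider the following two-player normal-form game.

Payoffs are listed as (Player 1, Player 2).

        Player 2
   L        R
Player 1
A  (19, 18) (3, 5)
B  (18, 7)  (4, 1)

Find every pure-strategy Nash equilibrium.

(A, L): Player 1 gets 19, best alternative 18; Player 2 gets 18, best alternative 5. No profitable deviation — NE.
(A, R): Player 1 can switch to B (3 → 4). Not NE.
(B, L): Player 1 can switch to A (18 → 19). Not NE.
(B, R): Player 2 can switch to L (1 → 7). Not NE.

Pure NE: (A, L)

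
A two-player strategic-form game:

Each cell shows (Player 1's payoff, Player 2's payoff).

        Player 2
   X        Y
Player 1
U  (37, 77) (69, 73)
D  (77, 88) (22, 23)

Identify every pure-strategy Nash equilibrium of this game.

The unique pure-strategy Nash equilibrium is (D, X).

(U, X): Player 1 can switch to D (37 → 77). Not NE.
(U, Y): Player 2 can switch to X (73 → 77). Not NE.
(D, X): Player 1 gets 77, best alternative 37; Player 2 gets 88, best alternative 23. No profitable deviation — NE.
(D, Y): Player 1 can switch to U (22 → 69). Not NE.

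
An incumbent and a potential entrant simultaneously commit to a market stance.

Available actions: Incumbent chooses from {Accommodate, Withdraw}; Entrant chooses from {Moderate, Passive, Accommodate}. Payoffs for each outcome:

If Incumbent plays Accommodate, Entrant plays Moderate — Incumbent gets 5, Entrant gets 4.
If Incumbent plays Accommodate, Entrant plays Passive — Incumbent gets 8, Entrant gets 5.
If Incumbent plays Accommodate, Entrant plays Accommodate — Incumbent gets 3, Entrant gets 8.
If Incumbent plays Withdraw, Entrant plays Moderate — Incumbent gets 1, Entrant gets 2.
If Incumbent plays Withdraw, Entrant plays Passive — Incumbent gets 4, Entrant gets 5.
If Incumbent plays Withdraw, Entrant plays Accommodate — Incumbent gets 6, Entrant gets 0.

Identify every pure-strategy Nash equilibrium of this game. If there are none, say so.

Mark each player's best response to every combination of opponents' strategies; a profile where every player is best-responding is a pure Nash equilibrium.
Incumbent against Moderate: payoffs 5, 1 → best response Accommodate.
Incumbent against Passive: payoffs 8, 4 → best response Accommodate.
Incumbent against Accommodate: payoffs 3, 6 → best response Withdraw.
Entrant against Accommodate: payoffs 4, 5, 8 → best response Accommodate.
Entrant against Withdraw: payoffs 2, 5, 0 → best response Passive.
No profile is a mutual best response for all players.

There is no pure-strategy Nash equilibrium.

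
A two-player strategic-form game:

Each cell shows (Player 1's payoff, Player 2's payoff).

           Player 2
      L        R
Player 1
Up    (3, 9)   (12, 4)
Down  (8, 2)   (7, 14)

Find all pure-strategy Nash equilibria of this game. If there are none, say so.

No pure-strategy Nash equilibrium.

Player 1 against L: payoffs 3, 8 → best response Down.
Player 1 against R: payoffs 12, 7 → best response Up.
Player 2 against Up: payoffs 9, 4 → best response L.
Player 2 against Down: payoffs 2, 14 → best response R.
No profile is a mutual best response for all players.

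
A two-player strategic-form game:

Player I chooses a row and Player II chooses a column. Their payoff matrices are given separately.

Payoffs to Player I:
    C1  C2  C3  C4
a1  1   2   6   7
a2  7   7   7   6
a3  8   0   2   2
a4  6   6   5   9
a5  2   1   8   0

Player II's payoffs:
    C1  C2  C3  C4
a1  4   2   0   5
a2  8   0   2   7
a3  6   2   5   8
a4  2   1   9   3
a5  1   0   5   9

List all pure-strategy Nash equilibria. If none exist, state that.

Check each profile: it is a Nash equilibrium iff no player can strictly gain by switching unilaterally.
(a1, C1): Player I can switch to a2 (1 → 7). Not NE.
(a1, C2): Player I can switch to a2 (2 → 7). Not NE.
(a1, C3): Player I can switch to a2 (6 → 7). Not NE.
(a1, C4): Player I can switch to a4 (7 → 9). Not NE.
(a2, C1): Player I can switch to a3 (7 → 8). Not NE.
(a2, C2): Player II can switch to C1 (0 → 8). Not NE.
(a2, C3): Player I can switch to a5 (7 → 8). Not NE.
(a2, C4): Player I can switch to a1 (6 → 7). Not NE.
(The remaining 12 profiles each have a profitable deviation by the same check.)

This game has no pure Nash equilibrium.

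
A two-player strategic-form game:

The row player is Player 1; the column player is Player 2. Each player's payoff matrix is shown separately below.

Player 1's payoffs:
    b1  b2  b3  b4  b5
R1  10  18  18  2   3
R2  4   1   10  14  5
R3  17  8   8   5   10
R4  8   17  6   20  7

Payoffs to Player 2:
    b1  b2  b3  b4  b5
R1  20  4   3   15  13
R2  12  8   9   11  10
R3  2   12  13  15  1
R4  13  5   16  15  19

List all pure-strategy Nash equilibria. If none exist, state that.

This game has no pure Nash equilibrium.

Check each profile: it is a Nash equilibrium iff no player can strictly gain by switching unilaterally.
(R1, b1): Player 1 can switch to R3 (10 → 17). Not NE.
(R1, b2): Player 2 can switch to b1 (4 → 20). Not NE.
(R1, b3): Player 2 can switch to b1 (3 → 20). Not NE.
(R1, b4): Player 1 can switch to R2 (2 → 14). Not NE.
(R1, b5): Player 1 can switch to R2 (3 → 5). Not NE.
(R2, b1): Player 1 can switch to R1 (4 → 10). Not NE.
(The remaining 14 profiles each have a profitable deviation by the same check.)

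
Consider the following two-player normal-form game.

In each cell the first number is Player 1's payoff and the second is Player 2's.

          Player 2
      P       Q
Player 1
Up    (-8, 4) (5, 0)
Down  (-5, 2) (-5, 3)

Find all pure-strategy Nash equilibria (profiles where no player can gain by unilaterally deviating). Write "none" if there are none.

(Up, P): Player 1 can switch to Down (-8 → -5). Not NE.
(Up, Q): Player 2 can switch to P (0 → 4). Not NE.
(Down, P): Player 2 can switch to Q (2 → 3). Not NE.
(Down, Q): Player 1 can switch to Up (-5 → 5). Not NE.

This game has no pure Nash equilibrium.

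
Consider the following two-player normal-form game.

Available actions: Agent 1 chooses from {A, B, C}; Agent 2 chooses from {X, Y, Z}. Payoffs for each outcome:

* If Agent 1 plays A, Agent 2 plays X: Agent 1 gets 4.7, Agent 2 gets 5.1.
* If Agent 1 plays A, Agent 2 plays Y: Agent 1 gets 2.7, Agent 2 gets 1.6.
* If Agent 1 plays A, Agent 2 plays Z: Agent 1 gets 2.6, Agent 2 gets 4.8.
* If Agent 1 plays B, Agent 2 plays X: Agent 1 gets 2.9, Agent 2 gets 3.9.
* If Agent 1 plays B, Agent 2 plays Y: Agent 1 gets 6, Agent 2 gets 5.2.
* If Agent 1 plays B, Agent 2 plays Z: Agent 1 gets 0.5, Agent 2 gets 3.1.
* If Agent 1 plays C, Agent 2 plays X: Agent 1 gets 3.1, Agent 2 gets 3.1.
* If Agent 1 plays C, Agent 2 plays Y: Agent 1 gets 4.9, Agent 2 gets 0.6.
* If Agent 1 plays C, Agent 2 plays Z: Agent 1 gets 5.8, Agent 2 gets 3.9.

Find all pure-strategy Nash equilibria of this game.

(A, X) and (B, Y) and (C, Z)

Check each profile: it is a Nash equilibrium iff no player can strictly gain by switching unilaterally.
(A, X): Agent 1 gets 4.7, best alternative 3.1; Agent 2 gets 5.1, best alternative 4.8. No profitable deviation — NE.
(A, Y): Agent 1 can switch to B (2.7 → 6). Not NE.
(A, Z): Agent 1 can switch to C (2.6 → 5.8). Not NE.
(B, X): Agent 1 can switch to A (2.9 → 4.7). Not NE.
(B, Y): Agent 1 gets 6, best alternative 4.9; Agent 2 gets 5.2, best alternative 3.9. No profitable deviation — NE.
(B, Z): Agent 1 can switch to A (0.5 → 2.6). Not NE.
(C, X): Agent 1 can switch to A (3.1 → 4.7). Not NE.
(C, Y): Agent 1 can switch to B (4.9 → 6). Not NE.
(C, Z): Agent 1 gets 5.8, best alternative 2.6; Agent 2 gets 3.9, best alternative 3.1. No profitable deviation — NE.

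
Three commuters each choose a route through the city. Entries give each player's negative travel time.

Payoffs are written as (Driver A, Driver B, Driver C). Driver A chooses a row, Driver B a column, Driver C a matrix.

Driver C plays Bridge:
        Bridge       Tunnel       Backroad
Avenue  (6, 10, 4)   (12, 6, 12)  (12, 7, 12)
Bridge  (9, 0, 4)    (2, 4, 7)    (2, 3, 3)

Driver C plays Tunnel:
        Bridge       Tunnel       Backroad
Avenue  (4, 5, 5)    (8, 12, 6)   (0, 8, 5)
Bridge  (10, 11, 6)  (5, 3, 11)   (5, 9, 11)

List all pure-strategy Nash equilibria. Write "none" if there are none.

Pure NE: (Bridge, Bridge, Tunnel)

For each strategy profile, look for a profitable unilateral deviation.
(Avenue, Bridge, Bridge): Driver A can switch to Bridge (6 → 9). Not NE.
(Avenue, Bridge, Tunnel): Driver A can switch to Bridge (4 → 10). Not NE.
(Avenue, Tunnel, Bridge): Driver B can switch to Bridge (6 → 10). Not NE.
(Avenue, Tunnel, Tunnel): Driver C can switch to Bridge (6 → 12). Not NE.
(Avenue, Backroad, Bridge): Driver B can switch to Bridge (7 → 10). Not NE.
(Avenue, Backroad, Tunnel): Driver A can switch to Bridge (0 → 5). Not NE.
(Bridge, Bridge, Bridge): Driver B can switch to Tunnel (0 → 4). Not NE.
(Bridge, Bridge, Tunnel): Driver A gets 10, best alternative 4; Driver B gets 11, best alternative 9; Driver C gets 6, best alternative 4. No profitable deviation — NE.
(Bridge, Tunnel, Bridge): Driver A can switch to Avenue (2 → 12). Not NE.
(The remaining 3 profiles each have a profitable deviation by the same check.)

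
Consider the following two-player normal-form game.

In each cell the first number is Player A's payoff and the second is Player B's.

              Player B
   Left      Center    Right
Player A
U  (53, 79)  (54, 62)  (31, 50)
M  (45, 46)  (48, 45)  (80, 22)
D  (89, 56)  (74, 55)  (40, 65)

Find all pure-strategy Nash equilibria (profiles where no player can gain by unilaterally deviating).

This game has no pure Nash equilibrium.

Player A against Left: payoffs 53, 45, 89 → best response D.
Player A against Center: payoffs 54, 48, 74 → best response D.
Player A against Right: payoffs 31, 80, 40 → best response M.
Player B against U: payoffs 79, 62, 50 → best response Left.
Player B against M: payoffs 46, 45, 22 → best response Left.
Player B against D: payoffs 56, 55, 65 → best response Right.
No profile is a mutual best response for all players.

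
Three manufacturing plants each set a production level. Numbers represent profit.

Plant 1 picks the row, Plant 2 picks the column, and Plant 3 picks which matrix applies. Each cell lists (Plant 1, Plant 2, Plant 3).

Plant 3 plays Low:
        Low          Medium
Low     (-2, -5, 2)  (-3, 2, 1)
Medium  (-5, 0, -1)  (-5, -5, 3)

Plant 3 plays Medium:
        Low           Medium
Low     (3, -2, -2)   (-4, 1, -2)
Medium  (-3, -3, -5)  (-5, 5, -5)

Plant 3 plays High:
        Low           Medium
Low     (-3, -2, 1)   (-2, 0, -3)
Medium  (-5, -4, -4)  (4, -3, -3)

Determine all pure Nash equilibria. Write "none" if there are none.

(Low, Low, Low): Plant 2 can switch to Medium (-5 → 2). Not NE.
(Low, Low, Medium): Plant 2 can switch to Medium (-2 → 1). Not NE.
(Low, Low, High): Plant 2 can switch to Medium (-2 → 0). Not NE.
(Low, Medium, Low): Plant 1 gets -3, best alternative -5; Plant 2 gets 2, best alternative -5; Plant 3 gets 1, best alternative -2. No profitable deviation — NE.
(Low, Medium, Medium): Plant 3 can switch to Low (-2 → 1). Not NE.
(Low, Medium, High): Plant 1 can switch to Medium (-2 → 4). Not NE.
(Medium, Low, Low): Plant 1 can switch to Low (-5 → -2). Not NE.
(Medium, Low, Medium): Plant 1 can switch to Low (-3 → 3). Not NE.
(Medium, Low, High): Plant 1 can switch to Low (-5 → -3). Not NE.
(Medium, Medium, Low): Plant 1 can switch to Low (-5 → -3). Not NE.
(Medium, Medium, Medium): Plant 1 can switch to Low (-5 → -4). Not NE.
(The remaining 1 profile has a profitable deviation by the same check.)

The unique pure-strategy Nash equilibrium is (Low, Medium, Low).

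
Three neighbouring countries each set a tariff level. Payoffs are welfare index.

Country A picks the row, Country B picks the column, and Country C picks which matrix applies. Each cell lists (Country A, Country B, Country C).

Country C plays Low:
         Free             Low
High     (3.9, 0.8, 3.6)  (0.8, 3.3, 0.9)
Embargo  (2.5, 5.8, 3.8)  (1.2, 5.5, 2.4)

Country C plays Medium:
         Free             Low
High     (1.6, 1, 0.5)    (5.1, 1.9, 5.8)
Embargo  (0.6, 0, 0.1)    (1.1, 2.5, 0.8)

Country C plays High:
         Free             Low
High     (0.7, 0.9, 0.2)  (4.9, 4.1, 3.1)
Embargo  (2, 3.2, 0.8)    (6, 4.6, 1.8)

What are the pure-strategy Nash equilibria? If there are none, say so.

Check each profile: it is a Nash equilibrium iff no player can strictly gain by switching unilaterally.
(High, Free, Low): Country B can switch to Low (0.8 → 3.3). Not NE.
(High, Free, Medium): Country B can switch to Low (1 → 1.9). Not NE.
(High, Free, High): Country A can switch to Embargo (0.7 → 2). Not NE.
(High, Low, Low): Country A can switch to Embargo (0.8 → 1.2). Not NE.
(High, Low, Medium): Country A gets 5.1, best alternative 1.1; Country B gets 1.9, best alternative 1; Country C gets 5.8, best alternative 3.1. No profitable deviation — NE.
(High, Low, High): Country A can switch to Embargo (4.9 → 6). Not NE.
(Embargo, Free, Low): Country A can switch to High (2.5 → 3.9). Not NE.
(Embargo, Free, Medium): Country A can switch to High (0.6 → 1.6). Not NE.
(Embargo, Free, High): Country B can switch to Low (3.2 → 4.6). Not NE.
(The remaining 3 profiles each have a profitable deviation by the same check.)

Pure NE: (High, Low, Medium)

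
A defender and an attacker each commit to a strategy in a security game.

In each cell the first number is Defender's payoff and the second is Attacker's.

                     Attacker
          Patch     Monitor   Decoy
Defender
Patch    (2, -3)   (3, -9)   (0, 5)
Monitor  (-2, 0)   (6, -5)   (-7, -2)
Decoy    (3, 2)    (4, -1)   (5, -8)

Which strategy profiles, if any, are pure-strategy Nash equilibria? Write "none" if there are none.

(Patch, Patch): Defender can switch to Decoy (2 → 3). Not NE.
(Patch, Monitor): Defender can switch to Monitor (3 → 6). Not NE.
(Patch, Decoy): Defender can switch to Decoy (0 → 5). Not NE.
(Monitor, Patch): Defender can switch to Patch (-2 → 2). Not NE.
(Monitor, Monitor): Attacker can switch to Patch (-5 → 0). Not NE.
(Monitor, Decoy): Defender can switch to Patch (-7 → 0). Not NE.
(Decoy, Patch): Defender gets 3, best alternative 2; Attacker gets 2, best alternative -1. No profitable deviation — NE.
(Decoy, Monitor): Defender can switch to Monitor (4 → 6). Not NE.
(Decoy, Decoy): Attacker can switch to Patch (-8 → 2). Not NE.

The unique pure-strategy Nash equilibrium is (Decoy, Patch).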